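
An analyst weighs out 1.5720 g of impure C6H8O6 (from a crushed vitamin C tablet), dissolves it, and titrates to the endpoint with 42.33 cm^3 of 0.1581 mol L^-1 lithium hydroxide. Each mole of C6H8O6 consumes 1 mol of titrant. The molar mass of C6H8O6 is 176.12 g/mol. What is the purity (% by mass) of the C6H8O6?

75.0%

n(LiOH) = 0.1581 x 0.04233 = 0.006692 mol.
n(C6H8O6) = 0.006692 / 1 = 0.006692 mol.
mass of C6H8O6 = 0.006692 x 176.12 = 1.179 g.
% purity = 1.179 / 1.5720 x 100 = 75.0%.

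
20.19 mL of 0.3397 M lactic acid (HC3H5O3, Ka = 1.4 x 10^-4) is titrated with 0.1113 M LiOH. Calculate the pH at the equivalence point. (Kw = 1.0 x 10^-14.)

n(HC3H5O3) = 0.3397 x 0.02019 = 0.006859 mol; V(LiOH) at equivalence = 0.006859/0.1113 = 0.06162 L.
At equivalence all the acid is converted to C3H5O3-; total volume = 0.02019 + 0.06162 = 0.08181 L, so [C3H5O3-] = 0.006859/0.08181 = 0.08383 M.
Kb = Kw/Ka = 1.0e-14 / 1.4 x 10^-4 = 7.14e-11.
[OH^-] = sqrt(Kb x [C3H5O3-]) = sqrt(7.14e-11 x 0.08383) = 2.45e-6 M.
pOH = 5.61, so pH = 14.00 - 5.61 = 8.39.

8.39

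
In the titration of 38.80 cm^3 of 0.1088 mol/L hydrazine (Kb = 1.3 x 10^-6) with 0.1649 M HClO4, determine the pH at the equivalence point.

n(N2H4) = 0.1088 x 0.03880 = 0.004221 mol; V(HClO4) at equivalence = 0.004221/0.1649 = 0.02560 L.
At equivalence the base is fully converted to N2H5+; total volume = 0.06440 L, so [N2H5+] = 0.004221/0.06440 = 0.06555 M.
Ka(N2H5+) = Kw/Kb = 1.0e-14 / 1.3 x 10^-6 = 7.69e-9.
[H^+] = sqrt(Ka x [N2H5+]) = sqrt(7.69e-9 x 0.06555) = 2.25e-5 M.
pH = -log(2.25e-5) = 4.65.

4.65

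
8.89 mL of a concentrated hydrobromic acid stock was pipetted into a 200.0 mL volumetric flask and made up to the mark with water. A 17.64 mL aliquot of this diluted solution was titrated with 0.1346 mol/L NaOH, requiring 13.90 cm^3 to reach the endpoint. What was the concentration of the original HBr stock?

n(NaOH) = 0.1346 x 0.01390 = 0.001871 mol.
n(HBr) in the aliquot = 0.001871 mol.
[diluted HBr] = 0.001871 / 0.01764 = 0.1061 M.
Dilution factor = 200.0/8.890 = 22.50, so [stock] = 0.1061 x 22.50 = 2.39 M.

2.39 M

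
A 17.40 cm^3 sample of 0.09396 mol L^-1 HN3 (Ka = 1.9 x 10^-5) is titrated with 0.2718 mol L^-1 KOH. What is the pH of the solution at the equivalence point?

8.78

n(HN3) = 0.09396 x 0.01740 = 0.001635 mol; V(KOH) at equivalence = 0.001635/0.2718 = 0.006015 L.
At equivalence all the acid is converted to N3-; total volume = 0.01740 + 0.006015 = 0.02342 L, so [N3-] = 0.001635/0.02342 = 0.06982 M.
Kb = Kw/Ka = 1.0e-14 / 1.9 x 10^-5 = 5.26e-10.
[OH^-] = sqrt(Kb x [N3-]) = sqrt(5.26e-10 x 0.06982) = 6.06e-6 M.
pOH = 5.22, so pH = 14.00 - 5.22 = 8.78.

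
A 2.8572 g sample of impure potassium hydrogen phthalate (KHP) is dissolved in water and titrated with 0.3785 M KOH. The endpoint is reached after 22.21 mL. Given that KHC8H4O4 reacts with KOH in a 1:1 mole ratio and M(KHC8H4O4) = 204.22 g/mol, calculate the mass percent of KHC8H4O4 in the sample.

60.1%

n(KOH) = 0.3785 x 0.02221 = 0.008406 mol.
n(KHC8H4O4) = 0.008406 / 1 = 0.008406 mol.
mass of KHC8H4O4 = 0.008406 x 204.22 = 1.717 g.
% purity = 1.717 / 2.8572 x 100 = 60.1%.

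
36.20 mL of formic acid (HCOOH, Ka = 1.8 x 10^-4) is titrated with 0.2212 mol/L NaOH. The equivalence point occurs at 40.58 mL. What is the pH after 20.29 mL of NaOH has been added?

20.29 mL is exactly half the equivalence volume (40.58/2), i.e. the half-equivalence point.
There, n(HA) = n(A^-), so pH = pKa = -log(1.8 x 10^-4) = 3.74.

3.74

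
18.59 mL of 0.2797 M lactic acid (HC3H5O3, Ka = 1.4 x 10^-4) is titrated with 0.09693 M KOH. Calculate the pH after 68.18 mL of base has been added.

12.21

n(acid) = 0.2797 x 0.01859 = 0.005200 mol; n(KOH) added = 0.09693 x 0.06818 = 0.006609 mol.
Base is in excess by 0.006609 - 0.005200 = 0.001409 mol in a total volume of 0.08677 L.
[OH^-] = 0.001409/0.08677 = 0.01624 M, so pOH = 1.79 and pH = 14.00 - 1.79 = 12.21.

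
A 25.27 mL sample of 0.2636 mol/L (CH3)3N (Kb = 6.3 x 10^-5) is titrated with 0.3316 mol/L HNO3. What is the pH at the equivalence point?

5.32

n((CH3)3N) = 0.2636 x 0.02527 = 0.006661 mol; V(HNO3) at equivalence = 0.006661/0.3316 = 0.02009 L.
At equivalence the base is fully converted to (CH3)3NH+; total volume = 0.04536 L, so [(CH3)3NH+] = 0.006661/0.04536 = 0.1469 M.
Ka((CH3)3NH+) = Kw/Kb = 1.0e-14 / 6.3 x 10^-5 = 1.59e-10.
[H^+] = sqrt(Ka x [(CH3)3NH+]) = sqrt(1.59e-10 x 0.1469) = 4.83e-6 M.
pH = -log(4.83e-6) = 5.32.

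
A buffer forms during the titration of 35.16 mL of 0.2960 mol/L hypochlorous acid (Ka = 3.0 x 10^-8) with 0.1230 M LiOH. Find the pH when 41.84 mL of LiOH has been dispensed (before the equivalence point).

Initial n(HClO) = 0.2960 x 0.03516 = 0.01041 mol.
n(LiOH) added = 0.1230 x 0.04184 = 0.005146 mol, converting that many moles of HClO to ClO-.
Remaining n(HClO) = 0.005261 mol; n(ClO-) = 0.005146 mol.
By Henderson-Hasselbalch, pH = pKa + log([A^-]/[HA]) = 7.52 + log(0.005146/0.005261) = 7.52 + (-0.01) = 7.51.

7.51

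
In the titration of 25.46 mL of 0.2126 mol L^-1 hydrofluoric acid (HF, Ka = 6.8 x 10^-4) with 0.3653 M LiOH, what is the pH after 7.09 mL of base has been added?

3.13

Initial n(HF) = 0.2126 x 0.02546 = 0.005413 mol.
n(LiOH) added = 0.3653 x 0.007090 = 0.002590 mol, converting that many moles of HF to F-.
Remaining n(HF) = 0.002823 mol; n(F-) = 0.002590 mol.
By Henderson-Hasselbalch, pH = pKa + log([A^-]/[HA]) = 3.17 + log(0.002590/0.002823) = 3.17 + (-0.04) = 3.13.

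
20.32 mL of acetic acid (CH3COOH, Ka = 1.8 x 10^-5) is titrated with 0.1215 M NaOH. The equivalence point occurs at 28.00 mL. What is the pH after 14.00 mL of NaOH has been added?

4.74

14.00 mL is exactly half the equivalence volume (28.00/2), i.e. the half-equivalence point.
There, n(HA) = n(A^-), so pH = pKa = -log(1.8 x 10^-5) = 4.74.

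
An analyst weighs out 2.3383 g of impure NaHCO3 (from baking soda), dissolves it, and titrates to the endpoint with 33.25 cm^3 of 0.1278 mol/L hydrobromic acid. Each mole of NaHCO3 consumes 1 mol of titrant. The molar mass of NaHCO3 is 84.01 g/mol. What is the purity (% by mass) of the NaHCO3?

15.3%

n(HBr) = 0.1278 x 0.03325 = 0.004249 mol.
n(NaHCO3) = 0.004249 / 1 = 0.004249 mol.
mass of NaHCO3 = 0.004249 x 84.01 = 0.3570 g.
% purity = 0.3570 / 2.3383 x 100 = 15.3%.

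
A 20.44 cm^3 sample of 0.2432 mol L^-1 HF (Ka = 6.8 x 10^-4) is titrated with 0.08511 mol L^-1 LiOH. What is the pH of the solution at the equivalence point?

n(HF) = 0.2432 x 0.02044 = 0.004971 mol; V(LiOH) at equivalence = 0.004971/0.08511 = 0.05841 L.
At equivalence all the acid is converted to F-; total volume = 0.02044 + 0.05841 = 0.07885 L, so [F-] = 0.004971/0.07885 = 0.06305 M.
Kb = Kw/Ka = 1.0e-14 / 6.8 x 10^-4 = 1.47e-11.
[OH^-] = sqrt(Kb x [F-]) = sqrt(1.47e-11 x 0.06305) = 9.63e-7 M.
pOH = 6.02, so pH = 14.00 - 6.02 = 7.98.

7.98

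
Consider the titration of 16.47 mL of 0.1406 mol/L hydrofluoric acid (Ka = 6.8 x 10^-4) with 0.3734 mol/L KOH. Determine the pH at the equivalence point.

n(HF) = 0.1406 x 0.01647 = 0.002316 mol; V(KOH) at equivalence = 0.002316/0.3734 = 0.006202 L.
At equivalence all the acid is converted to F-; total volume = 0.01647 + 0.006202 = 0.02267 L, so [F-] = 0.002316/0.02267 = 0.1021 M.
Kb = Kw/Ka = 1.0e-14 / 6.8 x 10^-4 = 1.47e-11.
[OH^-] = sqrt(Kb x [F-]) = sqrt(1.47e-11 x 0.1021) = 1.23e-6 M.
pOH = 5.91, so pH = 14.00 - 5.91 = 8.09.

8.09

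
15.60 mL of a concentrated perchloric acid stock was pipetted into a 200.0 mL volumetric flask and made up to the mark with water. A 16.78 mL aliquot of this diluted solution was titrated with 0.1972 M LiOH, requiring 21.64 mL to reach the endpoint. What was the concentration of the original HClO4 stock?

n(LiOH) = 0.1972 x 0.02164 = 0.004267 mol.
n(HClO4) in the aliquot = 0.004267 mol.
[diluted HClO4] = 0.004267 / 0.01678 = 0.2543 M.
Dilution factor = 200.0/15.60 = 12.82, so [stock] = 0.2543 x 12.82 = 3.26 M.

3.26 M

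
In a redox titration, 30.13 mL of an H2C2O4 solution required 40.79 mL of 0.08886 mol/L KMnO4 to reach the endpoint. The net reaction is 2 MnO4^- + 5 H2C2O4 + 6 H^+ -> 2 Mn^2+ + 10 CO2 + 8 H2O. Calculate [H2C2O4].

0.301 M

n(KMnO4) = 0.08886 x 0.04079 = 0.003625 mol.
From the balanced equation, 2 mol KMnO4 reacts with 5 mol H2C2O4, so n(H2C2O4) = 0.003625 x 5/2 = 0.009061 mol.
[H2C2O4] = 0.009061 / 0.03013 L = 0.301 M.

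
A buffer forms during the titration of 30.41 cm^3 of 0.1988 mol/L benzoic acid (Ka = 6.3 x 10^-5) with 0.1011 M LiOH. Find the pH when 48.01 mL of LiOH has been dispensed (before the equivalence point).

4.81

Initial n(C6H5COOH) = 0.1988 x 0.03041 = 0.006046 mol.
n(LiOH) added = 0.1011 x 0.04801 = 0.004854 mol, converting that many moles of C6H5COOH to C6H5COO-.
Remaining n(C6H5COOH) = 0.001192 mol; n(C6H5COO-) = 0.004854 mol.
By Henderson-Hasselbalch, pH = pKa + log([A^-]/[HA]) = 4.20 + log(0.004854/0.001192) = 4.20 + (+0.61) = 4.81.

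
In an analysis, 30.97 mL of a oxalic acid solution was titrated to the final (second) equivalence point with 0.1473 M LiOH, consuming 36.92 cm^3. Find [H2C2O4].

n(LiOH) = 0.1473 x 0.03692 = 0.005438 mol.
At the final (second) equivalence point, 2 mol OH^- react per mol H2C2O4, so n(H2C2O4) = 0.005438 / 2 = 0.002719 mol.
[H2C2O4] = 0.002719 / 0.03097 L = 0.0878 M.

0.0878 M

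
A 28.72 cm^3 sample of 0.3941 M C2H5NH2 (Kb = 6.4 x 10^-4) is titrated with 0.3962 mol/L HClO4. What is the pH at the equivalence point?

n(C2H5NH2) = 0.3941 x 0.02872 = 0.01132 mol; V(HClO4) at equivalence = 0.01132/0.3962 = 0.02857 L.
At equivalence the base is fully converted to C2H5NH3+; total volume = 0.05729 L, so [C2H5NH3+] = 0.01132/0.05729 = 0.1976 M.
Ka(C2H5NH3+) = Kw/Kb = 1.0e-14 / 6.4 x 10^-4 = 1.56e-11.
[H^+] = sqrt(Ka x [C2H5NH3+]) = sqrt(1.56e-11 x 0.1976) = 1.76e-6 M.
pH = -log(1.76e-6) = 5.76.

5.76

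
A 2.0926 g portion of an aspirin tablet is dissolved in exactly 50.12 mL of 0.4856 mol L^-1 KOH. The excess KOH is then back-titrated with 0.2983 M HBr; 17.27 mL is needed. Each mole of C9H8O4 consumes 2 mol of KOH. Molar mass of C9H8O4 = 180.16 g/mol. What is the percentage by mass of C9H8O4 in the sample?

82.6%

Total n(KOH) added = 0.4856 x 0.05012 = 0.02434 mol.
n(HBr) used = 0.2983 x 0.01727 = 0.005152 mol, which equals the excess n(KOH).
So n(KOH) consumed by the sample = 0.02434 - 0.005152 = 0.01919 mol.
n(C9H8O4) = 0.01919 / 2 = 0.009593 mol.
mass C9H8O4 = 0.009593 x 180.16 = 1.728 g, so %C9H8O4 = 1.728/2.0926 x 100 = 82.6%.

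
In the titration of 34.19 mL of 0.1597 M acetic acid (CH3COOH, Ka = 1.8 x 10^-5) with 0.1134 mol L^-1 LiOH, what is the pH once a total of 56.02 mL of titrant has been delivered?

n(acid) = 0.1597 x 0.03419 = 0.005460 mol; n(LiOH) added = 0.1134 x 0.05602 = 0.006353 mol.
Base is in excess by 0.006353 - 0.005460 = 0.0008925 mol in a total volume of 0.09021 L.
[OH^-] = 0.0008925/0.09021 = 0.009894 M, so pOH = 2.00 and pH = 14.00 - 2.00 = 12.00.

12.00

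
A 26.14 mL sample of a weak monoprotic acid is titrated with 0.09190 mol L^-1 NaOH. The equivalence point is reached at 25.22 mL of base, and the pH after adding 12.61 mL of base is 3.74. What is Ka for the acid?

12.61 mL is half of the equivalence volume, so this is the half-equivalence point where [HA] = [A^-].
At half-equivalence pH = pKa, so pKa = 3.74.
Ka = 10^(-3.74) = 1.8 x 10^-4.

1.8 x 10^-4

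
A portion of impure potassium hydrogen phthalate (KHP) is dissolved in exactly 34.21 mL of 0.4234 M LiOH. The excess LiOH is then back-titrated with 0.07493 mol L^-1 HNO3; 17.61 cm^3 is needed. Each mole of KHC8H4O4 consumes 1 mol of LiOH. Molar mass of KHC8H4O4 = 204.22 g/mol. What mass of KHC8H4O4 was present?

Total n(LiOH) added = 0.4234 x 0.03421 = 0.01448 mol.
n(HNO3) used = 0.07493 x 0.01761 = 0.001320 mol, which equals the excess n(LiOH).
So n(LiOH) consumed by the sample = 0.01448 - 0.001320 = 0.01316 mol.
n(KHC8H4O4) = 0.01316 / 1 = 0.01316 mol.
mass = 0.01316 mol x 204.22 g/mol = 2.69 g.

2.69 g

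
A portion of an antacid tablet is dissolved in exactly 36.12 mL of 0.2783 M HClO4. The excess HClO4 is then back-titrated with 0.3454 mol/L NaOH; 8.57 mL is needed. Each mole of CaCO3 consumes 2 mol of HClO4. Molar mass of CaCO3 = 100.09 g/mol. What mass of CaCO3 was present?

Total n(HClO4) added = 0.2783 x 0.03612 = 0.01005 mol.
n(NaOH) used = 0.3454 x 0.008570 = 0.002960 mol, which equals the excess n(HClO4).
So n(HClO4) consumed by the sample = 0.01005 - 0.002960 = 0.007092 mol.
n(CaCO3) = 0.007092 / 2 = 0.003546 mol.
mass = 0.003546 mol x 100.09 g/mol = 0.355 g.

0.355 g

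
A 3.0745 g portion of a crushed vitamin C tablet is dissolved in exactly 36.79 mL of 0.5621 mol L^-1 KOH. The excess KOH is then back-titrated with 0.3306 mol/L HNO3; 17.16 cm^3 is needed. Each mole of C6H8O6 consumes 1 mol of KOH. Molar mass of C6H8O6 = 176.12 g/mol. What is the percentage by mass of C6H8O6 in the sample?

86.0%

Total n(KOH) added = 0.5621 x 0.03679 = 0.02068 mol.
n(HNO3) used = 0.3306 x 0.01716 = 0.005673 mol, which equals the excess n(KOH).
So n(KOH) consumed by the sample = 0.02068 - 0.005673 = 0.01501 mol.
n(C6H8O6) = 0.01501 / 1 = 0.01501 mol.
mass C6H8O6 = 0.01501 x 176.12 = 2.643 g, so %C6H8O6 = 2.643/3.0745 x 100 = 86.0%.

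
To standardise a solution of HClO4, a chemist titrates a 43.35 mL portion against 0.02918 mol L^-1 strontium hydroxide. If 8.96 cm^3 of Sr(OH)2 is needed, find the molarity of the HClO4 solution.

n(Sr(OH)2) delivered = 0.02918 x 0.008960 = 0.0002615 mol.
The reaction is 2 HClO4 + 1 Sr(OH)2, so n(HClO4) = 0.0002615 x 2/1 = 0.0005229 mol.
[HClO4] = 0.0005229 mol / 0.04335 L = 0.0121 M.

0.0121 M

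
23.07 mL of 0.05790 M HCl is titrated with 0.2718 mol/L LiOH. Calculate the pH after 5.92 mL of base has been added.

n(acid) = 0.05790 x 0.02307 = 0.001336 mol; n(LiOH) added = 0.2718 x 0.005920 = 0.001609 mol.
Base is in excess by 0.001609 - 0.001336 = 0.0002733 mol in a total volume of 0.02899 L.
[OH^-] = 0.0002733/0.02899 = 0.009427 M, so pOH = 2.03 and pH = 14.00 - 2.03 = 11.97.

11.97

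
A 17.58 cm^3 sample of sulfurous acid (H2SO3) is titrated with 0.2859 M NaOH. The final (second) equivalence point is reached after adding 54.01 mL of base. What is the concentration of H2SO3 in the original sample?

n(NaOH) = 0.2859 x 0.05401 = 0.01544 mol.
At the final (second) equivalence point, 2 mol OH^- react per mol H2SO3, so n(H2SO3) = 0.01544 / 2 = 0.007721 mol.
[H2SO3] = 0.007721 / 0.01758 L = 0.439 M.

0.439 M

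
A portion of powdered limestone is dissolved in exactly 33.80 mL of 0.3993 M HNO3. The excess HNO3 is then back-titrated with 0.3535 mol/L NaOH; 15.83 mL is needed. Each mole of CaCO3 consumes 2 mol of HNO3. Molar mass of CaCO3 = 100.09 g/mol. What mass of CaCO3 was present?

0.395 g

Total n(HNO3) added = 0.3993 x 0.03380 = 0.01350 mol.
n(NaOH) used = 0.3535 x 0.01583 = 0.005596 mol, which equals the excess n(HNO3).
So n(HNO3) consumed by the sample = 0.01350 - 0.005596 = 0.007900 mol.
n(CaCO3) = 0.007900 / 2 = 0.003950 mol.
mass = 0.003950 mol x 100.09 g/mol = 0.395 g.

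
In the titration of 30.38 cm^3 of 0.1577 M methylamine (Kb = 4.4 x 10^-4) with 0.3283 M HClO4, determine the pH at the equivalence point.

n(CH3NH2) = 0.1577 x 0.03038 = 0.004791 mol; V(HClO4) at equivalence = 0.004791/0.3283 = 0.01459 L.
At equivalence the base is fully converted to CH3NH3+; total volume = 0.04497 L, so [CH3NH3+] = 0.004791/0.04497 = 0.1065 M.
Ka(CH3NH3+) = Kw/Kb = 1.0e-14 / 4.4 x 10^-4 = 2.27e-11.
[H^+] = sqrt(Ka x [CH3NH3+]) = sqrt(2.27e-11 x 0.1065) = 1.56e-6 M.
pH = -log(1.56e-6) = 5.81.

5.81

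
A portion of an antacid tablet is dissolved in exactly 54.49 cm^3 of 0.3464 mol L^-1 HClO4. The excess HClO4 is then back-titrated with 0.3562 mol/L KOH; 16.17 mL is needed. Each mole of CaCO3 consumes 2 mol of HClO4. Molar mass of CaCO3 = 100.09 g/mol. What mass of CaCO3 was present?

Total n(HClO4) added = 0.3464 x 0.05449 = 0.01888 mol.
n(KOH) used = 0.3562 x 0.01617 = 0.005760 mol, which equals the excess n(HClO4).
So n(HClO4) consumed by the sample = 0.01888 - 0.005760 = 0.01312 mol.
n(CaCO3) = 0.01312 / 2 = 0.006558 mol.
mass = 0.006558 mol x 100.09 g/mol = 0.656 g.

0.656 g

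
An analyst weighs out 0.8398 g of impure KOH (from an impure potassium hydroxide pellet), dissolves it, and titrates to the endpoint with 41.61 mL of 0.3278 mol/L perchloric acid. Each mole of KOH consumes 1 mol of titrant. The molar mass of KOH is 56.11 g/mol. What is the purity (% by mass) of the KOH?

91.1%

n(HClO4) = 0.3278 x 0.04161 = 0.01364 mol.
n(KOH) = 0.01364 / 1 = 0.01364 mol.
mass of KOH = 0.01364 x 56.11 = 0.7653 g.
% purity = 0.7653 / 0.8398 x 100 = 91.1%.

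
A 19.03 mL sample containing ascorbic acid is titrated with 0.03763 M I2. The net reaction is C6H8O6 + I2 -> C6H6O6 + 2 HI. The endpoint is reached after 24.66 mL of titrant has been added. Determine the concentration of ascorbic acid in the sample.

n(I2) = 0.03763 x 0.02466 = 0.0009280 mol.
From the balanced equation, 1 mol I2 reacts with 1 mol ascorbic acid, so n(ascorbic acid) = 0.0009280 x 1/1 = 0.0009280 mol.
[ascorbic acid] = 0.0009280 / 0.01903 L = 0.0488 M.

0.0488 M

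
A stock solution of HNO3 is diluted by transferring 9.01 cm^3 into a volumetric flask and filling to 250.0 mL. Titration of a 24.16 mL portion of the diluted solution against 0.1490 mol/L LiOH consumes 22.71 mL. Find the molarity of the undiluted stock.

3.89 M

n(LiOH) = 0.1490 x 0.02271 = 0.003384 mol.
n(HNO3) in the aliquot = 0.003384 mol.
[diluted HNO3] = 0.003384 / 0.02416 = 0.1401 M.
Dilution factor = 250.0/9.010 = 27.75, so [stock] = 0.1401 x 27.75 = 3.89 M.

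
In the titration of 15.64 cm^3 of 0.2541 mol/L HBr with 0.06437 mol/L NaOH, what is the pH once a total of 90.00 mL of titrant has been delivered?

n(acid) = 0.2541 x 0.01564 = 0.003974 mol; n(NaOH) added = 0.06437 x 0.09000 = 0.005793 mol.
Base is in excess by 0.005793 - 0.003974 = 0.001819 mol in a total volume of 0.1056 L.
[OH^-] = 0.001819/0.1056 = 0.01722 M, so pOH = 1.76 and pH = 14.00 - 1.76 = 12.24.

12.24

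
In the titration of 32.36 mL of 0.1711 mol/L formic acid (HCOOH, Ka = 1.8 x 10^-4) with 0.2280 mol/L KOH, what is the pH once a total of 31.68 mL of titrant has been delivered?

n(acid) = 0.1711 x 0.03236 = 0.005537 mol; n(KOH) added = 0.2280 x 0.03168 = 0.007223 mol.
Base is in excess by 0.007223 - 0.005537 = 0.001686 mol in a total volume of 0.06404 L.
[OH^-] = 0.001686/0.06404 = 0.02633 M, so pOH = 1.58 and pH = 14.00 - 1.58 = 12.42.

12.42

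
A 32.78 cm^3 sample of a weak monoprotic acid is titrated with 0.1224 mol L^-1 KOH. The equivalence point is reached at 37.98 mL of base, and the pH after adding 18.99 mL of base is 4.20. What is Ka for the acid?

6.3 x 10^-5

18.99 mL is half of the equivalence volume, so this is the half-equivalence point where [HA] = [A^-].
At half-equivalence pH = pKa, so pKa = 4.20.
Ka = 10^(-4.20) = 6.3 x 10^-5.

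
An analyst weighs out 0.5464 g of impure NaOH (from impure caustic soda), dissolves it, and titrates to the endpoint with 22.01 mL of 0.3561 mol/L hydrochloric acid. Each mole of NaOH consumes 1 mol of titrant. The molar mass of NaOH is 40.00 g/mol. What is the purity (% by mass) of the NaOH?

57.4%

n(HCl) = 0.3561 x 0.02201 = 0.007838 mol.
n(NaOH) = 0.007838 / 1 = 0.007838 mol.
mass of NaOH = 0.007838 x 40.00 = 0.3135 g.
% purity = 0.3135 / 0.5464 x 100 = 57.4%.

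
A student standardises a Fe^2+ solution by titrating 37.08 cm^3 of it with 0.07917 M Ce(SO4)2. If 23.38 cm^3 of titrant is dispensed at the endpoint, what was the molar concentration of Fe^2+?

0.0499 M

n(Ce(SO4)2) = 0.07917 x 0.02338 = 0.001851 mol.
From the balanced equation, 1 mol Ce(SO4)2 reacts with 1 mol Fe^2+, so n(Fe^2+) = 0.001851 x 1/1 = 0.001851 mol.
[Fe^2+] = 0.001851 / 0.03708 L = 0.0499 M.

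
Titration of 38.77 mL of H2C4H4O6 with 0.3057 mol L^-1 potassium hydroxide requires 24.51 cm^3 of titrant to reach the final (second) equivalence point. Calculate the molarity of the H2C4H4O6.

n(KOH) = 0.3057 x 0.02451 = 0.007493 mol.
At the final (second) equivalence point, 2 mol OH^- react per mol H2C4H4O6, so n(H2C4H4O6) = 0.007493 / 2 = 0.003746 mol.
[H2C4H4O6] = 0.003746 / 0.03877 L = 0.0966 M.

0.0966 M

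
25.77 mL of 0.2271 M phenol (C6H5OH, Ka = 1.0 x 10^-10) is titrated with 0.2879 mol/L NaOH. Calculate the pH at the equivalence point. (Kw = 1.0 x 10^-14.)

11.55

n(C6H5OH) = 0.2271 x 0.02577 = 0.005852 mol; V(NaOH) at equivalence = 0.005852/0.2879 = 0.02033 L.
At equivalence all the acid is converted to C6H5O-; total volume = 0.02577 + 0.02033 = 0.04610 L, so [C6H5O-] = 0.005852/0.04610 = 0.1270 M.
Kb = Kw/Ka = 1.0e-14 / 1.0 x 10^-10 = 0.000100.
[OH^-] = sqrt(Kb x [C6H5O-]) = sqrt(0.000100 x 0.1270) = 0.00356 M.
pOH = 2.45, so pH = 14.00 - 2.45 = 11.55.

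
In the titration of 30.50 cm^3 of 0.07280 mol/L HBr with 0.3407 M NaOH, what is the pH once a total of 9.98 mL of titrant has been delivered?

12.46

n(acid) = 0.07280 x 0.03050 = 0.002220 mol; n(NaOH) added = 0.3407 x 0.009980 = 0.003400 mol.
Base is in excess by 0.003400 - 0.002220 = 0.001180 mol in a total volume of 0.04048 L.
[OH^-] = 0.001180/0.04048 = 0.02914 M, so pOH = 1.54 and pH = 14.00 - 1.54 = 12.46.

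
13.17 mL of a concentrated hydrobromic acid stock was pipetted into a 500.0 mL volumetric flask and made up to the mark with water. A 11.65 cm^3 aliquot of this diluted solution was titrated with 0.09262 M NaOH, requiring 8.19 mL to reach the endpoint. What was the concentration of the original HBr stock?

n(NaOH) = 0.09262 x 0.008190 = 0.0007586 mol.
n(HBr) in the aliquot = 0.0007586 mol.
[diluted HBr] = 0.0007586 / 0.01165 = 0.06511 M.
Dilution factor = 500.0/13.17 = 37.97, so [stock] = 0.06511 x 37.97 = 2.47 M.

2.47 M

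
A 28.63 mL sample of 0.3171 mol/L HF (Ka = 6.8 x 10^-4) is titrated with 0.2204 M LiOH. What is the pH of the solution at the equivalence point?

8.14

n(HF) = 0.3171 x 0.02863 = 0.009079 mol; V(LiOH) at equivalence = 0.009079/0.2204 = 0.04119 L.
At equivalence all the acid is converted to F-; total volume = 0.02863 + 0.04119 = 0.06982 L, so [F-] = 0.009079/0.06982 = 0.1300 M.
Kb = Kw/Ka = 1.0e-14 / 6.8 x 10^-4 = 1.47e-11.
[OH^-] = sqrt(Kb x [F-]) = sqrt(1.47e-11 x 0.1300) = 1.38e-6 M.
pOH = 5.86, so pH = 14.00 - 5.86 = 8.14.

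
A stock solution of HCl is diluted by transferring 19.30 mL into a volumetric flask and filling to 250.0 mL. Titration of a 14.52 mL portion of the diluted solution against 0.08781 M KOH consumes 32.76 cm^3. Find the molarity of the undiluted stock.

n(KOH) = 0.08781 x 0.03276 = 0.002877 mol.
n(HCl) in the aliquot = 0.002877 mol.
[diluted HCl] = 0.002877 / 0.01452 = 0.1981 M.
Dilution factor = 250.0/19.30 = 12.95, so [stock] = 0.1981 x 12.95 = 2.57 M.

2.57 M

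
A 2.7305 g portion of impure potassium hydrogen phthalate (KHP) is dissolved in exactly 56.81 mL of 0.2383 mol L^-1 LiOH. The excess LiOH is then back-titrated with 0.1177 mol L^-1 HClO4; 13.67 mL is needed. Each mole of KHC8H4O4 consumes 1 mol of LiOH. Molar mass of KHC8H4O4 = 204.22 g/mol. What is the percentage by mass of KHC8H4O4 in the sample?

Total n(LiOH) added = 0.2383 x 0.05681 = 0.01354 mol.
n(HClO4) used = 0.1177 x 0.01367 = 0.001609 mol, which equals the excess n(LiOH).
So n(LiOH) consumed by the sample = 0.01354 - 0.001609 = 0.01193 mol.
n(KHC8H4O4) = 0.01193 / 1 = 0.01193 mol.
mass KHC8H4O4 = 0.01193 x 204.22 = 2.436 g, so %KHC8H4O4 = 2.436/2.7305 x 100 = 89.2%.

89.2%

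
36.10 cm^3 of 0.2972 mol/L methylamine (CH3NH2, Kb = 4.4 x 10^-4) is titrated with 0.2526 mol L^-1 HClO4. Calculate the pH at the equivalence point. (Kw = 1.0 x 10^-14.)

5.75

n(CH3NH2) = 0.2972 x 0.03610 = 0.01073 mol; V(HClO4) at equivalence = 0.01073/0.2526 = 0.04247 L.
At equivalence the base is fully converted to CH3NH3+; total volume = 0.07857 L, so [CH3NH3+] = 0.01073/0.07857 = 0.1365 M.
Ka(CH3NH3+) = Kw/Kb = 1.0e-14 / 4.4 x 10^-4 = 2.27e-11.
[H^+] = sqrt(Ka x [CH3NH3+]) = sqrt(2.27e-11 x 0.1365) = 1.76e-6 M.
pH = -log(1.76e-6) = 5.75.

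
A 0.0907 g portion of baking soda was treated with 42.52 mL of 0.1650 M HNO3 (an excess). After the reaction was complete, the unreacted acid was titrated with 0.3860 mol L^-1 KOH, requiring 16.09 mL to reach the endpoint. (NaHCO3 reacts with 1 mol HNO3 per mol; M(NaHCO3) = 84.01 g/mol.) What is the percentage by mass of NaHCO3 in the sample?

74.6%

Total n(HNO3) added = 0.1650 x 0.04252 = 0.007016 mol.
n(KOH) used = 0.3860 x 0.01609 = 0.006211 mol, which equals the excess n(HNO3).
So n(HNO3) consumed by the sample = 0.007016 - 0.006211 = 0.0008051 mol.
n(NaHCO3) = 0.0008051 / 1 = 0.0008051 mol.
mass NaHCO3 = 0.0008051 x 84.01 = 0.06763 g, so %NaHCO3 = 0.06763/0.0907 x 100 = 74.6%.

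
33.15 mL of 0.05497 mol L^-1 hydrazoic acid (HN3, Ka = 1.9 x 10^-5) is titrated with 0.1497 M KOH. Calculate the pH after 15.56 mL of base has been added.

n(acid) = 0.05497 x 0.03315 = 0.001822 mol; n(KOH) added = 0.1497 x 0.01556 = 0.002329 mol.
Base is in excess by 0.002329 - 0.001822 = 0.0005071 mol in a total volume of 0.04871 L.
[OH^-] = 0.0005071/0.04871 = 0.01041 M, so pOH = 1.98 and pH = 14.00 - 1.98 = 12.02.

12.02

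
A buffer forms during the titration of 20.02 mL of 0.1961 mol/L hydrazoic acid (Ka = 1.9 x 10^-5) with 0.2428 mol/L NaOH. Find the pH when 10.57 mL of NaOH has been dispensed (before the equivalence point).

Initial n(HN3) = 0.1961 x 0.02002 = 0.003926 mol.
n(NaOH) added = 0.2428 x 0.01057 = 0.002566 mol, converting that many moles of HN3 to N3-.
Remaining n(HN3) = 0.001360 mol; n(N3-) = 0.002566 mol.
By Henderson-Hasselbalch, pH = pKa + log([A^-]/[HA]) = 4.72 + log(0.002566/0.001360) = 4.72 + (+0.28) = 5.00.

5.00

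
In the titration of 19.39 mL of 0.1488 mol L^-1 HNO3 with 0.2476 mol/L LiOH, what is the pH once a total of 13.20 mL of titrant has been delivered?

n(acid) = 0.1488 x 0.01939 = 0.002885 mol; n(LiOH) added = 0.2476 x 0.01320 = 0.003268 mol.
Base is in excess by 0.003268 - 0.002885 = 0.0003831 mol in a total volume of 0.03259 L.
[OH^-] = 0.0003831/0.03259 = 0.01175 M, so pOH = 1.93 and pH = 14.00 - 1.93 = 12.07.

12.07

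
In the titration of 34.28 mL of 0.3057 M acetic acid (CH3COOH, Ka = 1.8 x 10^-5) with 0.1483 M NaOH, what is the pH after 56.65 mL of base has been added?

Initial n(CH3COOH) = 0.3057 x 0.03428 = 0.01048 mol.
n(NaOH) added = 0.1483 x 0.05665 = 0.008401 mol, converting that many moles of CH3COOH to CH3COO-.
Remaining n(CH3COOH) = 0.002078 mol; n(CH3COO-) = 0.008401 mol.
By Henderson-Hasselbalch, pH = pKa + log([A^-]/[HA]) = 4.74 + log(0.008401/0.002078) = 4.74 + (+0.61) = 5.35.

5.35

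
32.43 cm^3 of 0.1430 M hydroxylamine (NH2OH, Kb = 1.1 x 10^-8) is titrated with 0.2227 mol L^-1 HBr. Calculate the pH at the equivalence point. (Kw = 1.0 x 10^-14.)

n(NH2OH) = 0.1430 x 0.03243 = 0.004637 mol; V(HBr) at equivalence = 0.004637/0.2227 = 0.02082 L.
At equivalence the base is fully converted to NH3OH+; total volume = 0.05325 L, so [NH3OH+] = 0.004637/0.05325 = 0.08708 M.
Ka(NH3OH+) = Kw/Kb = 1.0e-14 / 1.1 x 10^-8 = 9.09e-7.
[H^+] = sqrt(Ka x [NH3OH+]) = sqrt(9.09e-7 x 0.08708) = 0.000281 M.
pH = -log(0.000281) = 3.55.

3.55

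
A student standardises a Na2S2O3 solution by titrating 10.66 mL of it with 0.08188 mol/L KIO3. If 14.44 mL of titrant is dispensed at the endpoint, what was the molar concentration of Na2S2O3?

n(KIO3) = 0.08188 x 0.01444 = 0.001182 mol.
From the balanced equation, 1 mol KIO3 reacts with 6 mol Na2S2O3, so n(Na2S2O3) = 0.001182 x 6/1 = 0.007094 mol.
[Na2S2O3] = 0.007094 / 0.01066 L = 0.665 M.

0.665 M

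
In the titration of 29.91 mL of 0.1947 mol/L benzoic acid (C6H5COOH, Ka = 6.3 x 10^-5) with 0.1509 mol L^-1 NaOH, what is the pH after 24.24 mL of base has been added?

4.43

Initial n(C6H5COOH) = 0.1947 x 0.02991 = 0.005823 mol.
n(NaOH) added = 0.1509 x 0.02424 = 0.003658 mol, converting that many moles of C6H5COOH to C6H5COO-.
Remaining n(C6H5COOH) = 0.002166 mol; n(C6H5COO-) = 0.003658 mol.
By Henderson-Hasselbalch, pH = pKa + log([A^-]/[HA]) = 4.20 + log(0.003658/0.002166) = 4.20 + (+0.23) = 4.43.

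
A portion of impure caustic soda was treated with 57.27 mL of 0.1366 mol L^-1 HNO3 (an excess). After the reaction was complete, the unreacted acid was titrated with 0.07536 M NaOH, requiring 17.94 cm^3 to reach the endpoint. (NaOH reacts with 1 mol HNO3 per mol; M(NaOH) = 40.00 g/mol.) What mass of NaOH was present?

Total n(HNO3) added = 0.1366 x 0.05727 = 0.007823 mol.
n(NaOH) used = 0.07536 x 0.01794 = 0.001352 mol, which equals the excess n(HNO3).
So n(HNO3) consumed by the sample = 0.007823 - 0.001352 = 0.006471 mol.
n(NaOH) = 0.006471 / 1 = 0.006471 mol.
mass = 0.006471 mol x 40.00 g/mol = 0.259 g.

0.259 g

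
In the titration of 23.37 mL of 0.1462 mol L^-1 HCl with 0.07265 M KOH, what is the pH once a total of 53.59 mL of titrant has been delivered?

11.79

n(acid) = 0.1462 x 0.02337 = 0.003417 mol; n(KOH) added = 0.07265 x 0.05359 = 0.003893 mol.
Base is in excess by 0.003893 - 0.003417 = 0.0004766 mol in a total volume of 0.07696 L.
[OH^-] = 0.0004766/0.07696 = 0.006193 M, so pOH = 2.21 and pH = 14.00 - 2.21 = 11.79.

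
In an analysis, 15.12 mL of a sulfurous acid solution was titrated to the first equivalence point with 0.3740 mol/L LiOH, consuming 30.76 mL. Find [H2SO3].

0.761 M

n(LiOH) = 0.3740 x 0.03076 = 0.01150 mol.
At the first equivalence point, 1 mol OH^- react per mol H2SO3, so n(H2SO3) = 0.01150 / 1 = 0.01150 mol.
[H2SO3] = 0.01150 / 0.01512 L = 0.761 M.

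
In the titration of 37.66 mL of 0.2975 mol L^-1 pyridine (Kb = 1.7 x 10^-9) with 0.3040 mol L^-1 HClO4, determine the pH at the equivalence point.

n(C5H5N) = 0.2975 x 0.03766 = 0.01120 mol; V(HClO4) at equivalence = 0.01120/0.3040 = 0.03685 L.
At equivalence the base is fully converted to C5H5NH+; total volume = 0.07451 L, so [C5H5NH+] = 0.01120/0.07451 = 0.1504 M.
Ka(C5H5NH+) = Kw/Kb = 1.0e-14 / 1.7 x 10^-9 = 5.88e-6.
[H^+] = sqrt(Ka x [C5H5NH+]) = sqrt(5.88e-6 x 0.1504) = 0.000940 M.
pH = -log(0.000940) = 3.03.

3.03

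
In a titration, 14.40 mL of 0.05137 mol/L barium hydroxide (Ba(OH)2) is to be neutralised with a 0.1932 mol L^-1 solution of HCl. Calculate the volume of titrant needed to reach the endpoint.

7.66 mL

n(Ba(OH)2) = 0.05137 mol/L x 0.01440 L = 0.0007397 mol.
The neutralisation is 1 Ba(OH)2 : 2 HCl, so n(HCl) = 0.0007397 x 2/1 = 0.001479 mol.
V(HCl) = 0.001479 / 0.1932 = 0.007658 L = 7.66 mL.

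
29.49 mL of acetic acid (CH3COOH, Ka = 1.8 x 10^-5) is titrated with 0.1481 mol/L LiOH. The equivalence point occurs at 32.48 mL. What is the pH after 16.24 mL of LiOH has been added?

16.24 mL is exactly half the equivalence volume (32.48/2), i.e. the half-equivalence point.
There, n(HA) = n(A^-), so pH = pKa = -log(1.8 x 10^-5) = 4.74.

4.74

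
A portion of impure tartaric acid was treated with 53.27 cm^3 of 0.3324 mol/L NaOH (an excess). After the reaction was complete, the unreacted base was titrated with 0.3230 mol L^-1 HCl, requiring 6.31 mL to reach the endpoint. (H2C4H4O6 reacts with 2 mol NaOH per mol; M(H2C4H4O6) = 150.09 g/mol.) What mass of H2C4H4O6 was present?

1.18 g

Total n(NaOH) added = 0.3324 x 0.05327 = 0.01771 mol.
n(HCl) used = 0.3230 x 0.006310 = 0.002038 mol, which equals the excess n(NaOH).
So n(NaOH) consumed by the sample = 0.01771 - 0.002038 = 0.01567 mol.
n(H2C4H4O6) = 0.01567 / 2 = 0.007834 mol.
mass = 0.007834 mol x 150.09 g/mol = 1.18 g.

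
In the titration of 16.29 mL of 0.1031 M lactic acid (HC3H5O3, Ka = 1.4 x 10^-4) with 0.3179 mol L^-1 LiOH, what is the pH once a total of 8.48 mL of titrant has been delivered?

n(acid) = 0.1031 x 0.01629 = 0.001679 mol; n(LiOH) added = 0.3179 x 0.008480 = 0.002696 mol.
Base is in excess by 0.002696 - 0.001679 = 0.001016 mol in a total volume of 0.02477 L.
[OH^-] = 0.001016/0.02477 = 0.04103 M, so pOH = 1.39 and pH = 14.00 - 1.39 = 12.61.

12.61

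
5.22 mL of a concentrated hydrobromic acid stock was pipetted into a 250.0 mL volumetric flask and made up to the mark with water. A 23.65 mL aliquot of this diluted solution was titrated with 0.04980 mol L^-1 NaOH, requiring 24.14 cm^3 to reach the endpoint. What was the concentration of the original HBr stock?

n(NaOH) = 0.04980 x 0.02414 = 0.001202 mol.
n(HBr) in the aliquot = 0.001202 mol.
[diluted HBr] = 0.001202 / 0.02365 = 0.05083 M.
Dilution factor = 250.0/5.220 = 47.89, so [stock] = 0.05083 x 47.89 = 2.43 M.

2.43 M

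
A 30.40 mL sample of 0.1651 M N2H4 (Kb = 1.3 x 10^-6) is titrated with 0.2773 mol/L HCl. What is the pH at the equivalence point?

n(N2H4) = 0.1651 x 0.03040 = 0.005019 mol; V(HCl) at equivalence = 0.005019/0.2773 = 0.01810 L.
At equivalence the base is fully converted to N2H5+; total volume = 0.04850 L, so [N2H5+] = 0.005019/0.04850 = 0.1035 M.
Ka(N2H5+) = Kw/Kb = 1.0e-14 / 1.3 x 10^-6 = 7.69e-9.
[H^+] = sqrt(Ka x [N2H5+]) = sqrt(7.69e-9 x 0.1035) = 2.82e-5 M.
pH = -log(2.82e-5) = 4.55.

4.55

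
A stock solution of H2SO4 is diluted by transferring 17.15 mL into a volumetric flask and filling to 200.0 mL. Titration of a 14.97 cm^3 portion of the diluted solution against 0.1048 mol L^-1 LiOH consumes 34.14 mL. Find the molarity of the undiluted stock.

n(LiOH) = 0.1048 x 0.03414 = 0.003578 mol.
n(H2SO4) in the aliquot = 0.003578 x 1/2 = 0.001789 mol.
[diluted H2SO4] = 0.001789 / 0.01497 = 0.1195 M.
Dilution factor = 200.0/17.15 = 11.66, so [stock] = 0.1195 x 11.66 = 1.39 M.

1.39 M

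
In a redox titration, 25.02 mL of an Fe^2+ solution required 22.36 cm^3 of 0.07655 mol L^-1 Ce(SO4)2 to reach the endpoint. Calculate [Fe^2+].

0.0684 M

n(Ce(SO4)2) = 0.07655 x 0.02236 = 0.001712 mol.
From the balanced equation, 1 mol Ce(SO4)2 reacts with 1 mol Fe^2+, so n(Fe^2+) = 0.001712 x 1/1 = 0.001712 mol.
[Fe^2+] = 0.001712 / 0.02502 L = 0.0684 M.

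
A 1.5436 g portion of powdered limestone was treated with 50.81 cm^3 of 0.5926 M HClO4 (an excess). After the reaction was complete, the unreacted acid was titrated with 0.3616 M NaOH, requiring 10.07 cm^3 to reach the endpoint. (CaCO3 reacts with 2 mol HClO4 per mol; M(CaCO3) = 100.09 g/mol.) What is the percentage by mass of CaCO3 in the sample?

Total n(HClO4) added = 0.5926 x 0.05081 = 0.03011 mol.
n(NaOH) used = 0.3616 x 0.01007 = 0.003641 mol, which equals the excess n(HClO4).
So n(HClO4) consumed by the sample = 0.03011 - 0.003641 = 0.02647 mol.
n(CaCO3) = 0.02647 / 2 = 0.01323 mol.
mass CaCO3 = 0.01323 x 100.09 = 1.325 g, so %CaCO3 = 1.325/1.5436 x 100 = 85.8%.

85.8%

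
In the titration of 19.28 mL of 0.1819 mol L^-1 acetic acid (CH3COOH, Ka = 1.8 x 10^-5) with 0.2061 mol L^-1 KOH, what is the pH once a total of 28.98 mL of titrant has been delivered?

n(acid) = 0.1819 x 0.01928 = 0.003507 mol; n(KOH) added = 0.2061 x 0.02898 = 0.005973 mol.
Base is in excess by 0.005973 - 0.003507 = 0.002466 mol in a total volume of 0.04826 L.
[OH^-] = 0.002466/0.04826 = 0.05109 M, so pOH = 1.29 and pH = 14.00 - 1.29 = 12.71.

12.71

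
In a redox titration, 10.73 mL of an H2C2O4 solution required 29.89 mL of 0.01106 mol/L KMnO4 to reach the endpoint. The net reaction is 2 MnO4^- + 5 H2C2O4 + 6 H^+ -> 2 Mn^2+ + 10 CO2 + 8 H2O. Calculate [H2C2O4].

0.0770 M

n(KMnO4) = 0.01106 x 0.02989 = 0.0003306 mol.
From the balanced equation, 2 mol KMnO4 reacts with 5 mol H2C2O4, so n(H2C2O4) = 0.0003306 x 5/2 = 0.0008265 mol.
[H2C2O4] = 0.0008265 / 0.01073 L = 0.0770 M.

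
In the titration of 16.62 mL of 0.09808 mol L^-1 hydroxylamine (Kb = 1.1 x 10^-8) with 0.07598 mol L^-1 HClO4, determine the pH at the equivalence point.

n(NH2OH) = 0.09808 x 0.01662 = 0.001630 mol; V(HClO4) at equivalence = 0.001630/0.07598 = 0.02145 L.
At equivalence the base is fully converted to NH3OH+; total volume = 0.03807 L, so [NH3OH+] = 0.001630/0.03807 = 0.04281 M.
Ka(NH3OH+) = Kw/Kb = 1.0e-14 / 1.1 x 10^-8 = 9.09e-7.
[H^+] = sqrt(Ka x [NH3OH+]) = sqrt(9.09e-7 x 0.04281) = 0.000197 M.
pH = -log(0.000197) = 3.70.

3.70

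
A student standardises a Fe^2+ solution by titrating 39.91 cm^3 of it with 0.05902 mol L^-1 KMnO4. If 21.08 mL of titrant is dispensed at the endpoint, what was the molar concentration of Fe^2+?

n(KMnO4) = 0.05902 x 0.02108 = 0.001244 mol.
From the balanced equation, 1 mol KMnO4 reacts with 5 mol Fe^2+, so n(Fe^2+) = 0.001244 x 5/1 = 0.006221 mol.
[Fe^2+] = 0.006221 / 0.03991 L = 0.156 M.

0.156 M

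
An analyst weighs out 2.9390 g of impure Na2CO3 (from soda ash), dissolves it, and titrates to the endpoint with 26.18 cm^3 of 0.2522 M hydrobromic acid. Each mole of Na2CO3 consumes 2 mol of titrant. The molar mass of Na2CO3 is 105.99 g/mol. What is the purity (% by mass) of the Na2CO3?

n(HBr) = 0.2522 x 0.02618 = 0.006603 mol.
n(Na2CO3) = 0.006603 / 2 = 0.003301 mol.
mass of Na2CO3 = 0.003301 x 105.99 = 0.3499 g.
% purity = 0.3499 / 2.9390 x 100 = 11.9%.

11.9%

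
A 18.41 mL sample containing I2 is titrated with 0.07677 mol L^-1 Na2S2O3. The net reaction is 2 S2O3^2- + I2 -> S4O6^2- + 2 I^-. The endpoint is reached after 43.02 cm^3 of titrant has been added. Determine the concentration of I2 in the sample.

n(Na2S2O3) = 0.07677 x 0.04302 = 0.003303 mol.
From the balanced equation, 2 mol Na2S2O3 reacts with 1 mol I2, so n(I2) = 0.003303 x 1/2 = 0.001651 mol.
[I2] = 0.001651 / 0.01841 L = 0.0897 M.

0.0897 M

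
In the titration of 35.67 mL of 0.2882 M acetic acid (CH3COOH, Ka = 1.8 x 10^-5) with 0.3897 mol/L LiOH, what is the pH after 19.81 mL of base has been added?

5.22

Initial n(CH3COOH) = 0.2882 x 0.03567 = 0.01028 mol.
n(LiOH) added = 0.3897 x 0.01981 = 0.007720 mol, converting that many moles of CH3COOH to CH3COO-.
Remaining n(CH3COOH) = 0.002560 mol; n(CH3COO-) = 0.007720 mol.
By Henderson-Hasselbalch, pH = pKa + log([A^-]/[HA]) = 4.74 + log(0.007720/0.002560) = 4.74 + (+0.48) = 5.22.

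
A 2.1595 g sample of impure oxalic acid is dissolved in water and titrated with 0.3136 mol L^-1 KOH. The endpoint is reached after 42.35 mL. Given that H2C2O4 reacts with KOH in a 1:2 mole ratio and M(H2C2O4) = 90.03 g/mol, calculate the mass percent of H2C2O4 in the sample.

27.7%

n(KOH) = 0.3136 x 0.04235 = 0.01328 mol.
n(H2C2O4) = 0.01328 / 2 = 0.006640 mol.
mass of H2C2O4 = 0.006640 x 90.03 = 0.5978 g.
% purity = 0.5978 / 2.1595 x 100 = 27.7%.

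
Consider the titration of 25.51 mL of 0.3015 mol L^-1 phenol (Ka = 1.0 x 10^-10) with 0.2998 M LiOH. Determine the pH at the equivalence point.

11.59

n(C6H5OH) = 0.3015 x 0.02551 = 0.007691 mol; V(LiOH) at equivalence = 0.007691/0.2998 = 0.02565 L.
At equivalence all the acid is converted to C6H5O-; total volume = 0.02551 + 0.02565 = 0.05116 L, so [C6H5O-] = 0.007691/0.05116 = 0.1503 M.
Kb = Kw/Ka = 1.0e-14 / 1.0 x 10^-10 = 0.000100.
[OH^-] = sqrt(Kb x [C6H5O-]) = sqrt(0.000100 x 0.1503) = 0.00388 M.
pOH = 2.41, so pH = 14.00 - 2.41 = 11.59.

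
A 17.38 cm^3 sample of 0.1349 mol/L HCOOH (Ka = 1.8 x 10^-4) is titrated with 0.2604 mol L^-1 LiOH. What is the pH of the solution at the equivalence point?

8.35

n(HCOOH) = 0.1349 x 0.01738 = 0.002345 mol; V(LiOH) at equivalence = 0.002345/0.2604 = 0.009004 L.
At equivalence all the acid is converted to HCOO-; total volume = 0.01738 + 0.009004 = 0.02638 L, so [HCOO-] = 0.002345/0.02638 = 0.08886 M.
Kb = Kw/Ka = 1.0e-14 / 1.8 x 10^-4 = 5.56e-11.
[OH^-] = sqrt(Kb x [HCOO-]) = sqrt(5.56e-11 x 0.08886) = 2.22e-6 M.
pOH = 5.65, so pH = 14.00 - 5.65 = 8.35.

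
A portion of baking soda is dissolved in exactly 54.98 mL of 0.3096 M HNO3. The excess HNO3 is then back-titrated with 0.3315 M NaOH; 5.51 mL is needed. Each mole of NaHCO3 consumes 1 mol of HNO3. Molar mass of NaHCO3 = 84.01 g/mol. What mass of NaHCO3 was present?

1.28 g

Total n(HNO3) added = 0.3096 x 0.05498 = 0.01702 mol.
n(NaOH) used = 0.3315 x 0.005510 = 0.001827 mol, which equals the excess n(HNO3).
So n(HNO3) consumed by the sample = 0.01702 - 0.001827 = 0.01520 mol.
n(NaHCO3) = 0.01520 / 1 = 0.01520 mol.
mass = 0.01520 mol x 84.01 g/mol = 1.28 g.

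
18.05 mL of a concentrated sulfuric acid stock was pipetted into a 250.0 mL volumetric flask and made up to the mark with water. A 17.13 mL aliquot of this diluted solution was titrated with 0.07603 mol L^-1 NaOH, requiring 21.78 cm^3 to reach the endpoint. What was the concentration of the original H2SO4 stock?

0.669 M

n(NaOH) = 0.07603 x 0.02178 = 0.001656 mol.
n(H2SO4) in the aliquot = 0.001656 x 1/2 = 0.0008280 mol.
[diluted H2SO4] = 0.0008280 / 0.01713 = 0.04833 M.
Dilution factor = 250.0/18.05 = 13.85, so [stock] = 0.04833 x 13.85 = 0.669 M.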